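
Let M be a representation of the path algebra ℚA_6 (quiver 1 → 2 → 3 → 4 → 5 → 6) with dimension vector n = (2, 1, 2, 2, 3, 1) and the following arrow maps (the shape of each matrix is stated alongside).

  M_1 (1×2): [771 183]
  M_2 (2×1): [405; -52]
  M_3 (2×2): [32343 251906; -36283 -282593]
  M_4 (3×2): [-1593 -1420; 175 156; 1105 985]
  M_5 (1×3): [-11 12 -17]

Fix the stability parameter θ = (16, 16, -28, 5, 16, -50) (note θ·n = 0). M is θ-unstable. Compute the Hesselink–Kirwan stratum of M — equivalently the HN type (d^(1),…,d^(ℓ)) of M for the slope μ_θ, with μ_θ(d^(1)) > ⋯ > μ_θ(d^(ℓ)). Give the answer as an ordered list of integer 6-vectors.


Barcode: M ≅ I[1,1], I[1,6], I[3,5], I[5,5]. HN layers by μ_θ (4 steps, strictly decreasing):
  μ^(1)=16; μ^(2)=5; μ^(3)=-25/6; μ^(4)=-28

((1, 0, 0, 0, 2, 0); (0, 0, 0, 1, 0, 0); (1, 1, 1, 1, 1, 1); (0, 0, 1, 0, 0, 0))


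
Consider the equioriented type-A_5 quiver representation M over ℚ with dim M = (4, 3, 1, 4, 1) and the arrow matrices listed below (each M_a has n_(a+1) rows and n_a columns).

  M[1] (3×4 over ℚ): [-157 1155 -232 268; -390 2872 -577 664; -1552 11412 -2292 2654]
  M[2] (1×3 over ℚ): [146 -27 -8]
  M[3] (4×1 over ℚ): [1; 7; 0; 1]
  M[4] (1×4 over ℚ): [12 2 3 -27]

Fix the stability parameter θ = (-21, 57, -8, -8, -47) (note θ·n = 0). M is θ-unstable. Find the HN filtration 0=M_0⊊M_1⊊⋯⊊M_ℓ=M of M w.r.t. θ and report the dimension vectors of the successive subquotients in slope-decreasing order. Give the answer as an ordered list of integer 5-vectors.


Interval decomposition of M: I[1,1], I[1,2]^2, I[1,5], I[4,4]^3.
HN type (ℓ=4): μ^(1)=57; μ^(2)=-3/2; μ^(3)=-8; μ^(4)=-21

((0, 2, 0, 0, 0); (0, 1, 1, 1, 1); (0, 0, 0, 3, 0); (4, 0, 0, 0, 0))


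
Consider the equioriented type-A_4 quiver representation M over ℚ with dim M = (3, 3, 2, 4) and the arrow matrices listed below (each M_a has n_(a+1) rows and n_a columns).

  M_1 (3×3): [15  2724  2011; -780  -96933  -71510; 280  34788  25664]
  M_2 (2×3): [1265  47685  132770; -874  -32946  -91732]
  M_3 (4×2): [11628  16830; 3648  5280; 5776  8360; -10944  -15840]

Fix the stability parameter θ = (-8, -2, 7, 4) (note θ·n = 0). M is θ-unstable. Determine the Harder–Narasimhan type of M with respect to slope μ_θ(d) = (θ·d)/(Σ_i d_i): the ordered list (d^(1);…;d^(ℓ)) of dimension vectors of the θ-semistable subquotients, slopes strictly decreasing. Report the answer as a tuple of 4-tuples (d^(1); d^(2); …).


Via rank(M_{q-1}∘⋯∘M_p): M ≅ I[1,1], I[1,2], I[1,3], I[2,2], I[3,4], I[4,4]^3.
μ_θ-semistable layers: μ^(1)=7; μ^(2)=11/2; μ^(3)=4; μ^(4)=-2; μ^(5)=-8

((0, 0, 1, 0); (0, 0, 1, 1); (0, 0, 0, 3); (0, 3, 0, 0); (3, 0, 0, 0))


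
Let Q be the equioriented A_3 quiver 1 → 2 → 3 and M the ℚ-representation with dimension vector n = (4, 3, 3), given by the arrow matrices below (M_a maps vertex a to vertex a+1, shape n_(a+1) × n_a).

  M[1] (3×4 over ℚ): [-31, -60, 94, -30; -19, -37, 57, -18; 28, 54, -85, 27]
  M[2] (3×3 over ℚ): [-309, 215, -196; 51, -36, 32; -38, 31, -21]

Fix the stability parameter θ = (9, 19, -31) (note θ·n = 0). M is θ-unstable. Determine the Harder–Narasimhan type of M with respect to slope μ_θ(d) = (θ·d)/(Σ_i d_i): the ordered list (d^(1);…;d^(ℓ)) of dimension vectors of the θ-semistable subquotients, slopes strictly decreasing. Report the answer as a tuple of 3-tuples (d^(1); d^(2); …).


Interval decomposition of M: I[1,1], I[1,3]^3.
HN type (ℓ=2): μ^(1)=9; μ^(2)=-1

((1, 0, 0); (3, 3, 3))


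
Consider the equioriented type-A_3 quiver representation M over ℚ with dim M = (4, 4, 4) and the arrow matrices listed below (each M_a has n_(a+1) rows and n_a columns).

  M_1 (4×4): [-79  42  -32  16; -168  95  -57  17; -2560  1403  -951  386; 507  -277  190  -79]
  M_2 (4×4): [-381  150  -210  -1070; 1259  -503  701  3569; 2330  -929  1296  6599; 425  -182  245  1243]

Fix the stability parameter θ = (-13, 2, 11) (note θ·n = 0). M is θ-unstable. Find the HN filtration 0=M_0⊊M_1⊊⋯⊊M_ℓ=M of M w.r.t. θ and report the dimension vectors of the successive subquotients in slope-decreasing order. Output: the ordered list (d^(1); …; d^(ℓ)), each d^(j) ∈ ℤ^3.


Via rank(M_{q-1}∘⋯∘M_p): M ≅ I[1,3]^4.
μ_θ-semistable layers: μ^(1)=11; μ^(2)=2; μ^(3)=-13

((0, 0, 4); (0, 4, 0); (4, 0, 0))


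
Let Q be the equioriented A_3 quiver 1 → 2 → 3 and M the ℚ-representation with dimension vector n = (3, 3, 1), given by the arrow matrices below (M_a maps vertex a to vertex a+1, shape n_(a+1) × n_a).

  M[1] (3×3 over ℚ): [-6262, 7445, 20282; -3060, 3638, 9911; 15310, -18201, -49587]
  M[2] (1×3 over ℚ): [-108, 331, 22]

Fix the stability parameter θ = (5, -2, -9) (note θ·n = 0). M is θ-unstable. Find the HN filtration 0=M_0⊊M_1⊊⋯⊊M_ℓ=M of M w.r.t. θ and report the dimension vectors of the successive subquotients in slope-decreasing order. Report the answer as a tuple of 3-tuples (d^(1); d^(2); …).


Barcode: M ≅ I[1,1], I[1,2], I[1,3], I[2,2]. HN layers by μ_θ (3 steps, strictly decreasing):
  μ^(1)=5; μ^(2)=3/2; μ^(3)=-2

((1, 0, 0); (1, 1, 0); (1, 2, 1))


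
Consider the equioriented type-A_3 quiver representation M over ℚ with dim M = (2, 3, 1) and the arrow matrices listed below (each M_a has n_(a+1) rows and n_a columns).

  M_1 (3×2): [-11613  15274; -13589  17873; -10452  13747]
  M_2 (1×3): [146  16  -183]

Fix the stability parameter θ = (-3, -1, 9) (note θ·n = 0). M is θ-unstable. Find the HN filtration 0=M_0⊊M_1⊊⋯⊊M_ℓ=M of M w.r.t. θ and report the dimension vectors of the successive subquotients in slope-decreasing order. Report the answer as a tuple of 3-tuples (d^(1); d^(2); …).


Interval decomposition of M: I[1,2], I[1,3], I[2,2].
HN type (ℓ=3): μ^(1)=9; μ^(2)=-1; μ^(3)=-3

((0, 0, 1); (0, 3, 0); (2, 0, 0))


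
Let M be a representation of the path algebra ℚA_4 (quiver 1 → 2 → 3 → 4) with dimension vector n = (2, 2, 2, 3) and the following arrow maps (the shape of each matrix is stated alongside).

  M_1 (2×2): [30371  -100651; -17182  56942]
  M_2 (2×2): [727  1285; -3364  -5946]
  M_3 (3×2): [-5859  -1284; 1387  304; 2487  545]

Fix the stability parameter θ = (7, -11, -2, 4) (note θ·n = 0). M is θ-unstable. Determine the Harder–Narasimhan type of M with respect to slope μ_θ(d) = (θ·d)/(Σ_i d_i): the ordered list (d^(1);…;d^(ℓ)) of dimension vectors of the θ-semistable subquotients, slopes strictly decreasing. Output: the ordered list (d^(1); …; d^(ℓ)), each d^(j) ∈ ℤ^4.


Via rank(M_{q-1}∘⋯∘M_p): M ≅ I[1,1], I[1,4], I[2,4], I[4,4].
μ_θ-semistable layers: μ^(1)=7; μ^(2)=4; μ^(3)=-2; μ^(4)=-11

((1, 0, 0, 0); (0, 0, 0, 3); (1, 1, 2, 0); (0, 1, 0, 0))


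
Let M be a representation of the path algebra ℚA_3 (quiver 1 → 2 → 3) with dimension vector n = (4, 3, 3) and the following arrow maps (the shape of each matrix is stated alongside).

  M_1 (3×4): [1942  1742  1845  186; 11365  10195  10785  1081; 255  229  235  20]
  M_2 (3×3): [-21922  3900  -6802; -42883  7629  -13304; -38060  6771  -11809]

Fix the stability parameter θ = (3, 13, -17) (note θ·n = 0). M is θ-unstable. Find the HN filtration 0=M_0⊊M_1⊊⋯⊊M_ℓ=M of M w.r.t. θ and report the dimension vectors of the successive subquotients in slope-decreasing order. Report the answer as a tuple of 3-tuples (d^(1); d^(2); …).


Interval decomposition of M: I[1,1], I[1,2], I[1,3]^2, I[3,3].
HN type (ℓ=4): μ^(1)=13; μ^(2)=3; μ^(3)=-1/3; μ^(4)=-17

((0, 1, 0); (2, 0, 0); (2, 2, 2); (0, 0, 1))


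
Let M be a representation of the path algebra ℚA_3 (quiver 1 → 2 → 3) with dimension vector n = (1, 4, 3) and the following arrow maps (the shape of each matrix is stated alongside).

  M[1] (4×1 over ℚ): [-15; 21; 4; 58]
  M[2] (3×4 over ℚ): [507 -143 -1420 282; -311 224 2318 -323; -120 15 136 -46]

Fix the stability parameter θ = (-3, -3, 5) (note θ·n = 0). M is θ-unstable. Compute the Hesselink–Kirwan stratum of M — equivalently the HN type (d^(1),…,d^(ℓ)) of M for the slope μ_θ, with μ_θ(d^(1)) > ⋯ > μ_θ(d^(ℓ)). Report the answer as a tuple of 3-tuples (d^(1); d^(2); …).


Interval decomposition of M: I[1,3], I[2,2], I[2,3]^2.
HN type (ℓ=2): μ^(1)=5; μ^(2)=-3

((0, 0, 3); (1, 4, 0))


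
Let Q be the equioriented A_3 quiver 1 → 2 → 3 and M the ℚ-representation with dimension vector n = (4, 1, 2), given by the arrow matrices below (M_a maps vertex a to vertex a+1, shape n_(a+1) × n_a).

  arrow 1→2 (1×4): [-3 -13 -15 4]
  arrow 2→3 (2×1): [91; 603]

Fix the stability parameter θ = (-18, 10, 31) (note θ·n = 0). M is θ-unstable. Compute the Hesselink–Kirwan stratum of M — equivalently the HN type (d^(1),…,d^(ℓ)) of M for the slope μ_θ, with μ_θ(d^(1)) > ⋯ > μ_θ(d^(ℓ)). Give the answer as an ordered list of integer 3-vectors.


Interval decomposition of M: I[1,1]^3, I[1,3], I[3,3].
HN type (ℓ=3): μ^(1)=31; μ^(2)=10; μ^(3)=-18

((0, 0, 2); (0, 1, 0); (4, 0, 0))


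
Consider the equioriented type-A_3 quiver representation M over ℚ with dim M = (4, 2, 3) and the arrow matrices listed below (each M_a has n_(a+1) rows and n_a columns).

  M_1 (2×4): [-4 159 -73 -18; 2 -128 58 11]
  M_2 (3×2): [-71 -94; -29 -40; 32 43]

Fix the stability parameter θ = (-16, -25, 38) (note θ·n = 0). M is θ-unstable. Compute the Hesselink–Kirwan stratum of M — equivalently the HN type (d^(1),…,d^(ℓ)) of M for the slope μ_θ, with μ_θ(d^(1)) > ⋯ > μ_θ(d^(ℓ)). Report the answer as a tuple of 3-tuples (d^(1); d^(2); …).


Barcode: M ≅ I[1,1]^2, I[1,3]^2, I[3,3]. HN layers by μ_θ (3 steps, strictly decreasing):
  μ^(1)=38; μ^(2)=-16; μ^(3)=-41/2

((0, 0, 3); (2, 0, 0); (2, 2, 0))


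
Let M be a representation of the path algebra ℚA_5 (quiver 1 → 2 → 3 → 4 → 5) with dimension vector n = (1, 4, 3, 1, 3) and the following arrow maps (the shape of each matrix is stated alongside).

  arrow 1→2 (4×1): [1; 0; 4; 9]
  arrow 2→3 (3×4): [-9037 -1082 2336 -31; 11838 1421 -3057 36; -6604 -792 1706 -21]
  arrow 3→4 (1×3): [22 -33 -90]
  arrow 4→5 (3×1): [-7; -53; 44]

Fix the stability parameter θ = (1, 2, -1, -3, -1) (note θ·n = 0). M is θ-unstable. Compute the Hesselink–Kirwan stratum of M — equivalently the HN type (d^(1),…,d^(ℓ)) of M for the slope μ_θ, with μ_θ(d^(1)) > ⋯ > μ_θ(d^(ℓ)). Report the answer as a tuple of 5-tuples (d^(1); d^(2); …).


Interval decomposition of M: I[1,5], I[2,2], I[2,3]^2, I[5,5]^2.
HN type (ℓ=4): μ^(1)=2; μ^(2)=1/2; μ^(3)=-2/5; μ^(4)=-1

((0, 1, 0, 0, 0); (0, 2, 2, 0, 0); (1, 1, 1, 1, 1); (0, 0, 0, 0, 2))


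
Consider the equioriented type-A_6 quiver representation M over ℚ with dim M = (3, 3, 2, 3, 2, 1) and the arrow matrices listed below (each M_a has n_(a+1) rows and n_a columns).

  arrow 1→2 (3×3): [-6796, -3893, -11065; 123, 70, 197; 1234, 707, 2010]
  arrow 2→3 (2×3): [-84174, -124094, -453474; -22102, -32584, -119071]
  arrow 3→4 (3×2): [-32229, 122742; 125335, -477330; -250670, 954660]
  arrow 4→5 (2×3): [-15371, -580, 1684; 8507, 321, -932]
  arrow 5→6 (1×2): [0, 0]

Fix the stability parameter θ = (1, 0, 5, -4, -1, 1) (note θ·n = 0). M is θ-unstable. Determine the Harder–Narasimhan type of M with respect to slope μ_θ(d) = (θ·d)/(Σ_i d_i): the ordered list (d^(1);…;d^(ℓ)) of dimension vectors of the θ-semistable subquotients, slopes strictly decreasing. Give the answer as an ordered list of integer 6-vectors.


Via rank(M_{q-1}∘⋯∘M_p): M ≅ I[1,2], I[1,3], I[1,5], I[4,4], I[4,5], I[6,6].
μ_θ-semistable layers: μ^(1)=5; μ^(2)=1; μ^(3)=1/2; μ^(4)=1/5; μ^(5)=-1; μ^(6)=-4

((0, 0, 1, 0, 0, 0); (0, 0, 0, 0, 0, 1); (2, 2, 0, 0, 0, 0); (1, 1, 1, 1, 1, 0); (0, 0, 0, 0, 1, 0); (0, 0, 0, 2, 0, 0))


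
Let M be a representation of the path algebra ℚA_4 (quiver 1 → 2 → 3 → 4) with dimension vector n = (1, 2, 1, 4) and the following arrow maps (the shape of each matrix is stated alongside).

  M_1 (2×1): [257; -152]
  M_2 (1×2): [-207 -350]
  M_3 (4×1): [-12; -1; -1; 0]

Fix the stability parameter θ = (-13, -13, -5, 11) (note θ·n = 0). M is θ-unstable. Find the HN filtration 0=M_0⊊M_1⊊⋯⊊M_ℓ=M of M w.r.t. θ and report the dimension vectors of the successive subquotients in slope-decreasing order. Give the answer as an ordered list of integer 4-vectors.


Interval decomposition of M: I[1,4], I[2,2], I[4,4]^3.
HN type (ℓ=3): μ^(1)=11; μ^(2)=-5; μ^(3)=-13

((0, 0, 0, 4); (0, 0, 1, 0); (1, 2, 0, 0))


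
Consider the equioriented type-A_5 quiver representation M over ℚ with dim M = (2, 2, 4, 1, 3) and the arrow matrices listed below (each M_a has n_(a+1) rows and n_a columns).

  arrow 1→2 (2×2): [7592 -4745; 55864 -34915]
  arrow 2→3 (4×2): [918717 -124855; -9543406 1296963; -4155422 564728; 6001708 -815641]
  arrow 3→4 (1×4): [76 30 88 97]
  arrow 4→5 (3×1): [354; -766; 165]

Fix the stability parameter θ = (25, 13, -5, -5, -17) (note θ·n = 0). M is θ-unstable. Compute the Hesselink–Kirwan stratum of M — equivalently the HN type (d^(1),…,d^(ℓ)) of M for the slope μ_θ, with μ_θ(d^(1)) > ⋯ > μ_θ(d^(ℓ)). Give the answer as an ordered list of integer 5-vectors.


Interval decomposition of M: I[1,1], I[1,5], I[2,3], I[3,3]^2, I[5,5]^2.
HN type (ℓ=5): μ^(1)=25; μ^(2)=4; μ^(3)=11/5; μ^(4)=-5; μ^(5)=-17

((1, 0, 0, 0, 0); (0, 1, 1, 0, 0); (1, 1, 1, 1, 1); (0, 0, 2, 0, 0); (0, 0, 0, 0, 2))


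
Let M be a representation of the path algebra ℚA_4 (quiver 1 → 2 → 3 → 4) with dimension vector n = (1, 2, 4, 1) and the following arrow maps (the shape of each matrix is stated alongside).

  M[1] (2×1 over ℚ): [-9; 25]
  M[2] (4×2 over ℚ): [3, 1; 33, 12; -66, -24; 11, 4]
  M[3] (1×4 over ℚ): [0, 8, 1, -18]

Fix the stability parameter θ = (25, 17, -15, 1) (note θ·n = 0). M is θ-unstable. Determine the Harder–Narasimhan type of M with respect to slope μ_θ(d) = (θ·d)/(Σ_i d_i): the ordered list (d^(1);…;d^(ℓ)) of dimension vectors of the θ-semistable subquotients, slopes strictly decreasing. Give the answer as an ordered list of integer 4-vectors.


Interval decomposition of M: I[1,3], I[2,3], I[3,3], I[3,4].
HN type (ℓ=3): μ^(1)=9; μ^(2)=1; μ^(3)=-15

((1, 1, 1, 0); (0, 1, 1, 1); (0, 0, 2, 0))


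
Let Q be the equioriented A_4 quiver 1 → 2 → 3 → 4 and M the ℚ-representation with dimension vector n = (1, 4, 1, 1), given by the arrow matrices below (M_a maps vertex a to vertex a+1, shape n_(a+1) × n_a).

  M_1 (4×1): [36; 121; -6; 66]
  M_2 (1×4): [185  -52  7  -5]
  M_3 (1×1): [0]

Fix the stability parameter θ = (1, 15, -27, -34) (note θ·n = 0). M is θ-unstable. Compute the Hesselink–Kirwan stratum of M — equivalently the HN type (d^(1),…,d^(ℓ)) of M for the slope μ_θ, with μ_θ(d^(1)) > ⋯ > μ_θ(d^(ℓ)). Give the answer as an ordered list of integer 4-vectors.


Via rank(M_{q-1}∘⋯∘M_p): M ≅ I[1,3], I[2,2]^3, I[4,4].
μ_θ-semistable layers: μ^(1)=15; μ^(2)=-11/3; μ^(3)=-34

((0, 3, 0, 0); (1, 1, 1, 0); (0, 0, 0, 1))


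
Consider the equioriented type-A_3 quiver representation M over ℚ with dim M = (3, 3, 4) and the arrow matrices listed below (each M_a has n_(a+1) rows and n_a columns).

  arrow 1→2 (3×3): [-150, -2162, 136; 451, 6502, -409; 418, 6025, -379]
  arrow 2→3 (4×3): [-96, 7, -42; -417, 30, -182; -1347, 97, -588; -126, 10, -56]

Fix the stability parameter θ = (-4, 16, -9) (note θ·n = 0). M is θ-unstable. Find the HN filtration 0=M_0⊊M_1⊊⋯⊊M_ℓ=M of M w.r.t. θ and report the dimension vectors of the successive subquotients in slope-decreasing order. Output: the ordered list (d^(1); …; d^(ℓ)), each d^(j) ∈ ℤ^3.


Interval decomposition of M: I[1,1], I[1,2], I[1,3], I[2,3], I[3,3]^2.
HN type (ℓ=4): μ^(1)=16; μ^(2)=7/2; μ^(3)=-4; μ^(4)=-9

((0, 1, 0); (0, 2, 2); (3, 0, 0); (0, 0, 2))


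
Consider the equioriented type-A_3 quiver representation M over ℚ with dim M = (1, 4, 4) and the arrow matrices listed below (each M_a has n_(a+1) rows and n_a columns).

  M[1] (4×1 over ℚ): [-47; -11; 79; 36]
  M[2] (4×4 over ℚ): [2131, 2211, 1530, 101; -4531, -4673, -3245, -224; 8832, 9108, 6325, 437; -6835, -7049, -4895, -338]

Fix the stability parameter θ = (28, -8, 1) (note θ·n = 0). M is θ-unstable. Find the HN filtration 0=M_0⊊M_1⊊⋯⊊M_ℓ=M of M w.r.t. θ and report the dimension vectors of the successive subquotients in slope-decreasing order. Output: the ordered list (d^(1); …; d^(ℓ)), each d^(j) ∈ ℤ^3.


Barcode: M ≅ I[1,3], I[2,2], I[2,3]^2, I[3,3]. HN layers by μ_θ (3 steps, strictly decreasing):
  μ^(1)=7; μ^(2)=1; μ^(3)=-8

((1, 1, 1); (0, 0, 3); (0, 3, 0))


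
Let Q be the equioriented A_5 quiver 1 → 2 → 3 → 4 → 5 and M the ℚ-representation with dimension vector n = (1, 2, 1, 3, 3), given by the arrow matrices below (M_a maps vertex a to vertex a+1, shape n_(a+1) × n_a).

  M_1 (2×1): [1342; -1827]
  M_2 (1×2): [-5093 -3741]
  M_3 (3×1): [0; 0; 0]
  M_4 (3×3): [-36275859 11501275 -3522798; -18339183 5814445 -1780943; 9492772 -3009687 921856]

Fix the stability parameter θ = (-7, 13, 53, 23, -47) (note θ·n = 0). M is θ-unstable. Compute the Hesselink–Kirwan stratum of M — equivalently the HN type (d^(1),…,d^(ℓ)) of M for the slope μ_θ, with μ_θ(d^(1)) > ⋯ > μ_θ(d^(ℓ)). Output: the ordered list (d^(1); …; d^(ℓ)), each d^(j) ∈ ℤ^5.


Interval decomposition of M: I[1,3], I[2,2], I[4,5]^3.
HN type (ℓ=4): μ^(1)=53; μ^(2)=13; μ^(3)=-7; μ^(4)=-12

((0, 0, 1, 0, 0); (0, 2, 0, 0, 0); (1, 0, 0, 0, 0); (0, 0, 0, 3, 3))


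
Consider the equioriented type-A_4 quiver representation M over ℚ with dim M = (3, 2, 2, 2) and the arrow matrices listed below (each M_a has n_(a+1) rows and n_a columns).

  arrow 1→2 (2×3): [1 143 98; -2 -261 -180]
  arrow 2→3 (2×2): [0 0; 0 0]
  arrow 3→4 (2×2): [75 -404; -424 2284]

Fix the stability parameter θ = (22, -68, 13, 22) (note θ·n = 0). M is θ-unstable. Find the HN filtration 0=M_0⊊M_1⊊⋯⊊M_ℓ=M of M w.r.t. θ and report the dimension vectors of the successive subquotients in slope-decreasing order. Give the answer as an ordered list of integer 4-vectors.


Via rank(M_{q-1}∘⋯∘M_p): M ≅ I[1,1], I[1,2]^2, I[3,4]^2.
μ_θ-semistable layers: μ^(1)=22; μ^(2)=13; μ^(3)=-23

((1, 0, 0, 2); (0, 0, 2, 0); (2, 2, 0, 0))


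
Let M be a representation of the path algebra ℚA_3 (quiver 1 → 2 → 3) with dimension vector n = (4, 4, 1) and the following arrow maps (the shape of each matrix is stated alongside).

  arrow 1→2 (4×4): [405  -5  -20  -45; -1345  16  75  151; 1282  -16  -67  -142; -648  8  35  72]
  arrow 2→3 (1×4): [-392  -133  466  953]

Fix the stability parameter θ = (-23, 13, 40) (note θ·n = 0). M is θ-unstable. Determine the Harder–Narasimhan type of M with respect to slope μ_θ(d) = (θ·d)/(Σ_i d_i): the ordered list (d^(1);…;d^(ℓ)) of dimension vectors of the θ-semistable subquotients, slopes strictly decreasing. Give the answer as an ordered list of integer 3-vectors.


Interval decomposition of M: I[1,1], I[1,2]^2, I[1,3], I[2,2].
HN type (ℓ=3): μ^(1)=40; μ^(2)=13; μ^(3)=-23

((0, 0, 1); (0, 4, 0); (4, 0, 0))


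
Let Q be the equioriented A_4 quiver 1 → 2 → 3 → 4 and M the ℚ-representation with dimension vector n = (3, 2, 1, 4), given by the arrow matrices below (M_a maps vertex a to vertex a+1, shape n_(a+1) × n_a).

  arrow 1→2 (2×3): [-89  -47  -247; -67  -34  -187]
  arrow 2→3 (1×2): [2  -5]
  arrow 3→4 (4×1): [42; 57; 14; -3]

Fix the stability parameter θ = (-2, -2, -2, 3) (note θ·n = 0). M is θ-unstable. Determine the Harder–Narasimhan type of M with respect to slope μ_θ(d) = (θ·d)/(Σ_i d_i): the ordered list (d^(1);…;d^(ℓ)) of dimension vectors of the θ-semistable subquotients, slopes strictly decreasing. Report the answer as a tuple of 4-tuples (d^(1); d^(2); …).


Interval decomposition of M: I[1,1], I[1,2], I[1,4], I[4,4]^3.
HN type (ℓ=2): μ^(1)=3; μ^(2)=-2

((0, 0, 0, 4); (3, 2, 1, 0))


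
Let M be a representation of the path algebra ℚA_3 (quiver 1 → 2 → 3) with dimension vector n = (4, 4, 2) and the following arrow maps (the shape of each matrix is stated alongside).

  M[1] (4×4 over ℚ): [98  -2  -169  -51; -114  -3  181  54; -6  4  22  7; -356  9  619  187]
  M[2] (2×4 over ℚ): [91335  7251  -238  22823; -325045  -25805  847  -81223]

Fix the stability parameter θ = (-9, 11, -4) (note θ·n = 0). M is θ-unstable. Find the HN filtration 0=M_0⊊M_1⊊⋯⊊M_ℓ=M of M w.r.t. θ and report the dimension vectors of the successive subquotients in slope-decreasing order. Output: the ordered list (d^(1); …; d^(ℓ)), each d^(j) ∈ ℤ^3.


Via rank(M_{q-1}∘⋯∘M_p): M ≅ I[1,1], I[1,2], I[1,3]^2, I[2,2].
μ_θ-semistable layers: μ^(1)=11; μ^(2)=7/2; μ^(3)=-9

((0, 2, 0); (0, 2, 2); (4, 0, 0))


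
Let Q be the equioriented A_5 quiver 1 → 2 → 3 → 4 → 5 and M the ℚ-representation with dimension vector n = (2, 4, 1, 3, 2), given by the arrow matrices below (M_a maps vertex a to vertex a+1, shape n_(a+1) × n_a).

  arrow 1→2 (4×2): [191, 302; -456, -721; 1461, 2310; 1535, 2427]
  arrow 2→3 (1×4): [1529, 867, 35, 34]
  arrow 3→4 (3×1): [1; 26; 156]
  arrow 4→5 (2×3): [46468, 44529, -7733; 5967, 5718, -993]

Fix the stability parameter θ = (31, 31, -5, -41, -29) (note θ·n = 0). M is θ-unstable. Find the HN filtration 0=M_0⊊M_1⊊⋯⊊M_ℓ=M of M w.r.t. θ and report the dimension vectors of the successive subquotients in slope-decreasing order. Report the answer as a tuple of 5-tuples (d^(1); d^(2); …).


Interval decomposition of M: I[1,2], I[1,5], I[2,2]^2, I[4,4], I[4,5].
HN type (ℓ=4): μ^(1)=31; μ^(2)=-13/5; μ^(3)=-29; μ^(4)=-41

((1, 3, 0, 0, 0); (1, 1, 1, 1, 1); (0, 0, 0, 0, 1); (0, 0, 0, 2, 0))


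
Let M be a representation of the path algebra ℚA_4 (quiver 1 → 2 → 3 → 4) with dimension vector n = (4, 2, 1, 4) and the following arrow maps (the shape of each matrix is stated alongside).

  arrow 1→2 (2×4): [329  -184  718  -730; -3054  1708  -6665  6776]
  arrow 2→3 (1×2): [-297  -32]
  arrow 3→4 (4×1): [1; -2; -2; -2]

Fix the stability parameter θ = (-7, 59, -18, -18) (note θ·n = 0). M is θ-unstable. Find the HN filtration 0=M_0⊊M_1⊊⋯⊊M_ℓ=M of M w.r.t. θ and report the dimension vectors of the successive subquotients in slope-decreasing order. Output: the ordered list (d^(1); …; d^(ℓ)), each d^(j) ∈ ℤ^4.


Barcode: M ≅ I[1,1]^2, I[1,2], I[1,4], I[4,4]^3. HN layers by μ_θ (4 steps, strictly decreasing):
  μ^(1)=59; μ^(2)=23/3; μ^(3)=-7; μ^(4)=-18

((0, 1, 0, 0); (0, 1, 1, 1); (4, 0, 0, 0); (0, 0, 0, 3))


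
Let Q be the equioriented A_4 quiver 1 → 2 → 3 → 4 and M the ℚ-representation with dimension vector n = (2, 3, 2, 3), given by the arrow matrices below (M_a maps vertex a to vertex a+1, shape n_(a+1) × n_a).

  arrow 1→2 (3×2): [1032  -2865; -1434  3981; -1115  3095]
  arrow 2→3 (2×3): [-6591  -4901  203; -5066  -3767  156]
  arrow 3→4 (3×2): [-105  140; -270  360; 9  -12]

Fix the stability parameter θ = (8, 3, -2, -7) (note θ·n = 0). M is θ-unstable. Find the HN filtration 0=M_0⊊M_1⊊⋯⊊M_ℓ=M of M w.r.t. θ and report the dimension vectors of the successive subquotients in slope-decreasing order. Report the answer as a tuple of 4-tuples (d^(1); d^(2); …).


Interval decomposition of M: I[1,3], I[1,4], I[2,2], I[4,4]^2.
HN type (ℓ=3): μ^(1)=3; μ^(2)=1/2; μ^(3)=-7

((1, 2, 1, 0); (1, 1, 1, 1); (0, 0, 0, 2))


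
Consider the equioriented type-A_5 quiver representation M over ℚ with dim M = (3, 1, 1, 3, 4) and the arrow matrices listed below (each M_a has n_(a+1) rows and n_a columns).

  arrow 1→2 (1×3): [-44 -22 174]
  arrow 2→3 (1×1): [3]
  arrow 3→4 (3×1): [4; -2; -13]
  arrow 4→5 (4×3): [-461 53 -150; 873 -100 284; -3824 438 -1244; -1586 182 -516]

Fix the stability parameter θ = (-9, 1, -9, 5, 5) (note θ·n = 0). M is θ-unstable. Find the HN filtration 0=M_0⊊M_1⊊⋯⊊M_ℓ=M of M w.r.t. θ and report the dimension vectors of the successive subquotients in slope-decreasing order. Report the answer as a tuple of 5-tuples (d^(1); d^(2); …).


Via rank(M_{q-1}∘⋯∘M_p): M ≅ I[1,1]^2, I[1,4], I[4,5]^2, I[5,5]^2.
μ_θ-semistable layers: μ^(1)=5; μ^(2)=-4; μ^(3)=-9

((0, 0, 0, 3, 4); (0, 1, 1, 0, 0); (3, 0, 0, 0, 0))


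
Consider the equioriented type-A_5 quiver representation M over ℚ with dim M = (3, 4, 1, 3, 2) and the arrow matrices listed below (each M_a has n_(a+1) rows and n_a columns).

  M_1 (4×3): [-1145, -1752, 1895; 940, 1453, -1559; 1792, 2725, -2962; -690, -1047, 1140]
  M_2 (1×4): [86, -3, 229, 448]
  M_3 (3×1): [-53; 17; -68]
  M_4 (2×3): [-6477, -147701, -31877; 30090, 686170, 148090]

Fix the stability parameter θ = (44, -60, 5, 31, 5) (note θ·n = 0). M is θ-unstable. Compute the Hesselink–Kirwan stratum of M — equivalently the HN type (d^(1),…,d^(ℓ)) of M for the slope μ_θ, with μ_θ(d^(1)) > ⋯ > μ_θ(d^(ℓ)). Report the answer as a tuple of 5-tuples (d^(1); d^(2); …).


Via rank(M_{q-1}∘⋯∘M_p): M ≅ I[1,2]^2, I[1,4], I[2,2], I[4,4], I[4,5], I[5,5].
μ_θ-semistable layers: μ^(1)=31; μ^(2)=18; μ^(3)=5; μ^(4)=-8; μ^(5)=-60

((0, 0, 0, 2, 0); (0, 0, 0, 1, 1); (0, 0, 1, 0, 1); (3, 3, 0, 0, 0); (0, 1, 0, 0, 0))


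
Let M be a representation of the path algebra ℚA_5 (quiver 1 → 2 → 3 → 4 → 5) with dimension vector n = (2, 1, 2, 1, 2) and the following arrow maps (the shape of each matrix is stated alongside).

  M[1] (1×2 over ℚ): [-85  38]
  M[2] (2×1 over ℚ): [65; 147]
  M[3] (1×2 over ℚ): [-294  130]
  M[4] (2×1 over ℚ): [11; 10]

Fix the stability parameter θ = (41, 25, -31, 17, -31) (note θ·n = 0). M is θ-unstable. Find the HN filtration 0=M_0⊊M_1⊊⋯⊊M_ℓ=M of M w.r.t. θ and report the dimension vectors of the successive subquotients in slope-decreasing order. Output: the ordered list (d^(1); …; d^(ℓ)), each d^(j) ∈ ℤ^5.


Via rank(M_{q-1}∘⋯∘M_p): M ≅ I[1,1], I[1,3], I[3,5], I[5,5].
μ_θ-semistable layers: μ^(1)=41; μ^(2)=35/3; μ^(3)=-7; μ^(4)=-31

((1, 0, 0, 0, 0); (1, 1, 1, 0, 0); (0, 0, 0, 1, 1); (0, 0, 1, 0, 1))


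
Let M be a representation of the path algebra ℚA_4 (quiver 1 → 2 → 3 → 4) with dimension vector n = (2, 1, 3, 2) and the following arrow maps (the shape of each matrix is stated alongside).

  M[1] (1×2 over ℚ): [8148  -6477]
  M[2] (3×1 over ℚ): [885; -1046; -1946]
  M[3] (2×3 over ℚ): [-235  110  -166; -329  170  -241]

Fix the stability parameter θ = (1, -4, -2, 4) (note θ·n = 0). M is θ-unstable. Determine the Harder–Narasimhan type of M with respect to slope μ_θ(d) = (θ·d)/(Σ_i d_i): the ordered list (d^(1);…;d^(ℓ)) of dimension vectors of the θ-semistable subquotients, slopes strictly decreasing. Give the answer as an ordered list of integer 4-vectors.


Via rank(M_{q-1}∘⋯∘M_p): M ≅ I[1,1], I[1,4], I[3,3], I[3,4].
μ_θ-semistable layers: μ^(1)=4; μ^(2)=1; μ^(3)=-5/3; μ^(4)=-2

((0, 0, 0, 2); (1, 0, 0, 0); (1, 1, 1, 0); (0, 0, 2, 0))


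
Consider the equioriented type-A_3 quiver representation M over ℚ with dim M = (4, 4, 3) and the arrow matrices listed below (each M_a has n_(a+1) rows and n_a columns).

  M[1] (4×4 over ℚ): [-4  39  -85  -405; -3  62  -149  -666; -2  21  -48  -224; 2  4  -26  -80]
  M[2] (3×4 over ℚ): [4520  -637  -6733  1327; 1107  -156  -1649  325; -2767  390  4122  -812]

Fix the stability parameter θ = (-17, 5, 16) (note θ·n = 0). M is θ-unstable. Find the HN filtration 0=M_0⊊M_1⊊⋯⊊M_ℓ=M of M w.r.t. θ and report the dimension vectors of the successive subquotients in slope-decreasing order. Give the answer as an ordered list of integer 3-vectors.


Barcode: M ≅ I[1,2], I[1,3]^3. HN layers by μ_θ (3 steps, strictly decreasing):
  μ^(1)=16; μ^(2)=5; μ^(3)=-17

((0, 0, 3); (0, 4, 0); (4, 0, 0))


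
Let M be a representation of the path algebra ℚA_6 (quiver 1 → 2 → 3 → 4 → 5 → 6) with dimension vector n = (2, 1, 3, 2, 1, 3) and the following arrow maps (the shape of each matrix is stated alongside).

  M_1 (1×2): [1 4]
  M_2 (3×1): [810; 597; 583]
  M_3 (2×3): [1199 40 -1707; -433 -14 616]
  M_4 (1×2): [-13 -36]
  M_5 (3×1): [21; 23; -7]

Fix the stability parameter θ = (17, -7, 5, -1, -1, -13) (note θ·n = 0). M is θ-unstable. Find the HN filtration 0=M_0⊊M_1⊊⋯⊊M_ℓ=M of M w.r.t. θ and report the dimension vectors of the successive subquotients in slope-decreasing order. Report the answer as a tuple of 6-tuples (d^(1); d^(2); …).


Via rank(M_{q-1}∘⋯∘M_p): M ≅ I[1,1], I[1,6], I[3,3], I[3,4], I[6,6]^2.
μ_θ-semistable layers: μ^(1)=17; μ^(2)=5; μ^(3)=2; μ^(4)=0; μ^(5)=-13

((1, 0, 0, 0, 0, 0); (0, 0, 1, 0, 0, 0); (0, 0, 1, 1, 0, 0); (1, 1, 1, 1, 1, 1); (0, 0, 0, 0, 0, 2))


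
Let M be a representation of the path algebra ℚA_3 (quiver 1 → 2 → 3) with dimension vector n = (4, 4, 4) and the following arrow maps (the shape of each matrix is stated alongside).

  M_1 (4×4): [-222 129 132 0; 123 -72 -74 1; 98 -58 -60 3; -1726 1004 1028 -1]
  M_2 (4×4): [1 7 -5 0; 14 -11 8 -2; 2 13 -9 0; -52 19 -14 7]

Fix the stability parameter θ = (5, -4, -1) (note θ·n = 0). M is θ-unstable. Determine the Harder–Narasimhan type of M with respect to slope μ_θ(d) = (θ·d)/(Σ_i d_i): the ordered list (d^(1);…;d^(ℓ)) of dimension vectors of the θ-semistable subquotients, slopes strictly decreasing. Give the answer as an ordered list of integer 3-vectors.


Interval decomposition of M: I[1,1], I[1,3]^3, I[2,3].
HN type (ℓ=4): μ^(1)=5; μ^(2)=0; μ^(3)=-1; μ^(4)=-4

((1, 0, 0); (3, 3, 3); (0, 0, 1); (0, 1, 0))


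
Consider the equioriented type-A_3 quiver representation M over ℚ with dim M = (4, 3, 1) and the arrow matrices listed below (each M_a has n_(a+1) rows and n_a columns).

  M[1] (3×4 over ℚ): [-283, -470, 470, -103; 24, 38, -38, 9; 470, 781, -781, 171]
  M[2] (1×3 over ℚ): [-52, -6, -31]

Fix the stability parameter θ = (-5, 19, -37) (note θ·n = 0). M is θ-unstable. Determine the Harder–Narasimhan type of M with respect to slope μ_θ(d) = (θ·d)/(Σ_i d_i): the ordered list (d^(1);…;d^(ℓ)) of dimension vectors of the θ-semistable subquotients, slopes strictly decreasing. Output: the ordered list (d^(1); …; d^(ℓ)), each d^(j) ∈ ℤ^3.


Barcode: M ≅ I[1,1], I[1,2]^2, I[1,3]. HN layers by μ_θ (3 steps, strictly decreasing):
  μ^(1)=19; μ^(2)=-5; μ^(3)=-23/3

((0, 2, 0); (3, 0, 0); (1, 1, 1))


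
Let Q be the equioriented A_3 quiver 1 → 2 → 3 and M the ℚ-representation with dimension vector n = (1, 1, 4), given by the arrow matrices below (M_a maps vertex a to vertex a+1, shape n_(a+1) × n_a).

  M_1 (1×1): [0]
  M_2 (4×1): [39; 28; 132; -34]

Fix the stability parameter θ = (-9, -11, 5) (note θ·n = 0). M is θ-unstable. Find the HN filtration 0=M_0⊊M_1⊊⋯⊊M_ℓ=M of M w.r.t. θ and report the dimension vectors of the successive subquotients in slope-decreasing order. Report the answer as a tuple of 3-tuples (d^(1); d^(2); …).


Barcode: M ≅ I[1,1], I[2,3], I[3,3]^3. HN layers by μ_θ (3 steps, strictly decreasing):
  μ^(1)=5; μ^(2)=-9; μ^(3)=-11

((0, 0, 4); (1, 0, 0); (0, 1, 0))


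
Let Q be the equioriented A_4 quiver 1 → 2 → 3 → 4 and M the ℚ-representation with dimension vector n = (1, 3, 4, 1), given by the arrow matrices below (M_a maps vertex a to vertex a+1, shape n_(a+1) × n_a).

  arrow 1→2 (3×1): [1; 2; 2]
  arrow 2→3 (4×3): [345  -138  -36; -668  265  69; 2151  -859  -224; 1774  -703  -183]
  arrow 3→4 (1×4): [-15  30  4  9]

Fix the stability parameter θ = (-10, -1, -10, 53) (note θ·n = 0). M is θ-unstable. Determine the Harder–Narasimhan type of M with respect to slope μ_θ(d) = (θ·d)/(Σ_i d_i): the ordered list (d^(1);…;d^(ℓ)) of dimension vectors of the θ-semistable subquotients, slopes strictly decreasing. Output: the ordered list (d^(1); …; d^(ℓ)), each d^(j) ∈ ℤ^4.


Barcode: M ≅ I[1,4], I[2,3]^2, I[3,3]. HN layers by μ_θ (3 steps, strictly decreasing):
  μ^(1)=53; μ^(2)=-11/2; μ^(3)=-10

((0, 0, 0, 1); (0, 3, 3, 0); (1, 0, 1, 0))


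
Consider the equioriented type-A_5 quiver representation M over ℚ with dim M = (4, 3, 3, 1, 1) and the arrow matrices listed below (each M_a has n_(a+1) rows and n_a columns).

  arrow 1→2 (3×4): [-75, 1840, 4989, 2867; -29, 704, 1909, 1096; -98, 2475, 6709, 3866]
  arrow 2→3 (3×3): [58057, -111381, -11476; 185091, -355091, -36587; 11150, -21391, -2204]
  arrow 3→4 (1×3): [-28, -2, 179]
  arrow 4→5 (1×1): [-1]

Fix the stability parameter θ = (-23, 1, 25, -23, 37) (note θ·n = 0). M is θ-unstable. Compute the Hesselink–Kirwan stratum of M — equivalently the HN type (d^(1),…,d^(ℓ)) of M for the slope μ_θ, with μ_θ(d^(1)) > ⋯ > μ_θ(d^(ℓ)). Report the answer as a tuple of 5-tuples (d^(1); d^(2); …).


Barcode: M ≅ I[1,1], I[1,3]^2, I[1,5]. HN layers by μ_θ (4 steps, strictly decreasing):
  μ^(1)=37; μ^(2)=25; μ^(3)=1; μ^(4)=-23

((0, 0, 0, 0, 1); (0, 0, 2, 0, 0); (0, 3, 1, 1, 0); (4, 0, 0, 0, 0))


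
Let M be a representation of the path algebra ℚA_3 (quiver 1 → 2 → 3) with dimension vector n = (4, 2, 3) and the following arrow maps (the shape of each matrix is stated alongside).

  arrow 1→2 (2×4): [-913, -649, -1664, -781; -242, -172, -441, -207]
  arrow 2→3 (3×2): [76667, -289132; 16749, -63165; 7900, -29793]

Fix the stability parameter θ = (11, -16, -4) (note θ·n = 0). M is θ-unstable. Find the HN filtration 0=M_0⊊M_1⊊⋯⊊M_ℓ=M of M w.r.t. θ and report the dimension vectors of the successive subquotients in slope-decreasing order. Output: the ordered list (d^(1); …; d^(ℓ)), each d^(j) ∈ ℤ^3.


Via rank(M_{q-1}∘⋯∘M_p): M ≅ I[1,1]^2, I[1,3]^2, I[3,3].
μ_θ-semistable layers: μ^(1)=11; μ^(2)=-3; μ^(3)=-4

((2, 0, 0); (2, 2, 2); (0, 0, 1))


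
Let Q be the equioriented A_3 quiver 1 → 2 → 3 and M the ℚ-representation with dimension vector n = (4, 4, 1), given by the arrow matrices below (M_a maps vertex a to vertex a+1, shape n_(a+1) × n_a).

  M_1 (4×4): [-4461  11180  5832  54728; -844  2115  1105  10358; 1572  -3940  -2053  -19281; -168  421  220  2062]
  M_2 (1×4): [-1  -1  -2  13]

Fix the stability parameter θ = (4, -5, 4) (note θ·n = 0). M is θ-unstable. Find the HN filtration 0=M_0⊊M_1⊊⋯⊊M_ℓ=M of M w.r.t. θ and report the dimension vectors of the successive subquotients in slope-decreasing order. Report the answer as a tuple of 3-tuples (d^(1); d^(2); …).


Barcode: M ≅ I[1,2]^3, I[1,3]. HN layers by μ_θ (2 steps, strictly decreasing):
  μ^(1)=4; μ^(2)=-1/2

((0, 0, 1); (4, 4, 0))


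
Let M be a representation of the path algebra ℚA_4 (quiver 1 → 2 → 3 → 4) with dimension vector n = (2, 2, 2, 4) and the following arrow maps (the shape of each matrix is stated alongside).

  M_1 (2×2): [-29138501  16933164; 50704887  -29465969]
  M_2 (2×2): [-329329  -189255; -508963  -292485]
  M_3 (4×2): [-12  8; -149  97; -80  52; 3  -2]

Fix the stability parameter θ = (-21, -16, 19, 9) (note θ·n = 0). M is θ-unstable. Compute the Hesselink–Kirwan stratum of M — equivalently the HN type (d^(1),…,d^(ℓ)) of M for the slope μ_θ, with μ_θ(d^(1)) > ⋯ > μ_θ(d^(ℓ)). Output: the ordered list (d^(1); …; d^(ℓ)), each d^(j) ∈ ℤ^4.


Interval decomposition of M: I[1,2], I[1,4], I[3,4], I[4,4]^2.
HN type (ℓ=4): μ^(1)=14; μ^(2)=9; μ^(3)=-16; μ^(4)=-21

((0, 0, 2, 2); (0, 0, 0, 2); (0, 2, 0, 0); (2, 0, 0, 0))


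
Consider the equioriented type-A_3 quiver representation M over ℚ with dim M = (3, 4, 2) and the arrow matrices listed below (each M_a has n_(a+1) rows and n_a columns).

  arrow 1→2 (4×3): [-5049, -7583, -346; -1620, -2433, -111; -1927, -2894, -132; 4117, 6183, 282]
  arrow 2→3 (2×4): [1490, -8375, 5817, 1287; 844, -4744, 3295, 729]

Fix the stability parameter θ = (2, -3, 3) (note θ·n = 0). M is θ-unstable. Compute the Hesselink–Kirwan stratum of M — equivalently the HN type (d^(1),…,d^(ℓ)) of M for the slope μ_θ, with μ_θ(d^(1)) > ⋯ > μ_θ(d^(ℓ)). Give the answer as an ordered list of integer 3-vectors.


Interval decomposition of M: I[1,2], I[1,3]^2, I[2,2].
HN type (ℓ=3): μ^(1)=3; μ^(2)=-1/2; μ^(3)=-3

((0, 0, 2); (3, 3, 0); (0, 1, 0))


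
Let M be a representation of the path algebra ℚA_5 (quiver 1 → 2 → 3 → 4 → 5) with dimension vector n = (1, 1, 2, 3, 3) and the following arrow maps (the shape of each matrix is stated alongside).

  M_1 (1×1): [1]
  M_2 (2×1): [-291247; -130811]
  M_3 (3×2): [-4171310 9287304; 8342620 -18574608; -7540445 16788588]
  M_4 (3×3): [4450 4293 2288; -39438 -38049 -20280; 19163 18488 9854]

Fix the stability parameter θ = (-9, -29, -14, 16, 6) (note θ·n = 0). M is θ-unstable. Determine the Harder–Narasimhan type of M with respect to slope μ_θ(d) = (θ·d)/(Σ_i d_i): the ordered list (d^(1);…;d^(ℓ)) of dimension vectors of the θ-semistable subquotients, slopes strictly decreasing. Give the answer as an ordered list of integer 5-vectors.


Barcode: M ≅ I[1,4], I[3,3], I[4,5]^2, I[5,5]. HN layers by μ_θ (5 steps, strictly decreasing):
  μ^(1)=16; μ^(2)=11; μ^(3)=6; μ^(4)=-14; μ^(5)=-19

((0, 0, 0, 1, 0); (0, 0, 0, 2, 2); (0, 0, 0, 0, 1); (0, 0, 2, 0, 0); (1, 1, 0, 0, 0))


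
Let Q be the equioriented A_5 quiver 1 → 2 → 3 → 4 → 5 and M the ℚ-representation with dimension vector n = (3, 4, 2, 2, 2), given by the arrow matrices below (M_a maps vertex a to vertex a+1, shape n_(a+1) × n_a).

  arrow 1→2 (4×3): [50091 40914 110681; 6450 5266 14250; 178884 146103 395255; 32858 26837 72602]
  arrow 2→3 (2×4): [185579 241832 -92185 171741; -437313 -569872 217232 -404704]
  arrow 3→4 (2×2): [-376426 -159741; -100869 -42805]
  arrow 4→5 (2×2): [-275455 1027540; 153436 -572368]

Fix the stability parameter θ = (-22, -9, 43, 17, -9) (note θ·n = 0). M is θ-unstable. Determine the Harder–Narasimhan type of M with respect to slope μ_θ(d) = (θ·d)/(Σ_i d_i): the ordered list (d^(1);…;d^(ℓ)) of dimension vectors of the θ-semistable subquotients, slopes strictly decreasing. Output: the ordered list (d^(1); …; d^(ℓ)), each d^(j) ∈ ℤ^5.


Via rank(M_{q-1}∘⋯∘M_p): M ≅ I[1,2], I[1,4], I[1,5], I[2,2], I[5,5].
μ_θ-semistable layers: μ^(1)=30; μ^(2)=17; μ^(3)=-9; μ^(4)=-22

((0, 0, 1, 1, 0); (0, 0, 1, 1, 1); (0, 4, 0, 0, 1); (3, 0, 0, 0, 0))


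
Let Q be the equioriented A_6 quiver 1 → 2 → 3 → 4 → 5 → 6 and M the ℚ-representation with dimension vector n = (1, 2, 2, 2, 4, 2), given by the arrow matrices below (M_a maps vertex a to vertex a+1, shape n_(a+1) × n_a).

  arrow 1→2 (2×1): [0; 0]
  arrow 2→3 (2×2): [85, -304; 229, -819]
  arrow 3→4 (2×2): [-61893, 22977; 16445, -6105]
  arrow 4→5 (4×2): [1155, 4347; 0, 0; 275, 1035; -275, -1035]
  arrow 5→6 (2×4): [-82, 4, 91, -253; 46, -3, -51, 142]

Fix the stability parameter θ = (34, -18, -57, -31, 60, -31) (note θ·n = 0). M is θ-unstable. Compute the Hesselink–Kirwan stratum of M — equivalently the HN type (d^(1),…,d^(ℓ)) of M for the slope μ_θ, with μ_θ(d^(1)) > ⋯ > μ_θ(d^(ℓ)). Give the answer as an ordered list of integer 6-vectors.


Interval decomposition of M: I[1,1], I[2,3], I[2,4], I[4,6], I[5,5]^2, I[5,6].
HN type (ℓ=5): μ^(1)=60; μ^(2)=34; μ^(3)=29/2; μ^(4)=-31; μ^(5)=-75/2

((0, 0, 0, 0, 2, 0); (1, 0, 0, 0, 0, 0); (0, 0, 0, 0, 2, 2); (0, 0, 0, 2, 0, 0); (0, 2, 2, 0, 0, 0))


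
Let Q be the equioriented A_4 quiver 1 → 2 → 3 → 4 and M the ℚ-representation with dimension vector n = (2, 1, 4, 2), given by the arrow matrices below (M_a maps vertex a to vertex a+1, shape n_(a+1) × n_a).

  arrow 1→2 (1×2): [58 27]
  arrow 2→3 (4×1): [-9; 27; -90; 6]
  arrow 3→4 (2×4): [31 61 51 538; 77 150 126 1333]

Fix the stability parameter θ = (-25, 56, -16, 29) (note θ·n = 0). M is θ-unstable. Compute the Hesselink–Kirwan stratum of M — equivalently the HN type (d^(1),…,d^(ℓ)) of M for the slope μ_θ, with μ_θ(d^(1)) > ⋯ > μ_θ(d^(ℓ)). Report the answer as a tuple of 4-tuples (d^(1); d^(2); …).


Via rank(M_{q-1}∘⋯∘M_p): M ≅ I[1,1], I[1,4], I[3,3]^2, I[3,4].
μ_θ-semistable layers: μ^(1)=29; μ^(2)=20; μ^(3)=-16; μ^(4)=-25

((0, 0, 0, 2); (0, 1, 1, 0); (0, 0, 3, 0); (2, 0, 0, 0))
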